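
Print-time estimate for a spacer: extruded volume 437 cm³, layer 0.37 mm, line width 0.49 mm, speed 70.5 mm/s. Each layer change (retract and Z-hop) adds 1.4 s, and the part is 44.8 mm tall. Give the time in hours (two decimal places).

9.54 hours

Extrusion cross-section = 0.37 × 0.49, so 0.1813 mm².
Path length: 437000 mm³ / 0.1813 mm² → 2410369.6 mm.
Print-move time = 2410369.6 / 70.5, so 34189.6 s.
Layer count = ceil(44.8 / 0.37) = 122.
Z-hop total = 122 × 1.4 = 170.8 s.
Altogether 34189.6 + 170.8 = 34360.4 s, i.e. 9.54 hours.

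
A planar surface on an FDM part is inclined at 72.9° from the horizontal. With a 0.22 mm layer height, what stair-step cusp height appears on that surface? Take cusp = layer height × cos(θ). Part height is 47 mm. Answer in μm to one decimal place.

64.7 μm

Cusp = layer height × cos(72.9°) = 0.22 × 0.2940 = 0.06468 mm = 64.7 μm.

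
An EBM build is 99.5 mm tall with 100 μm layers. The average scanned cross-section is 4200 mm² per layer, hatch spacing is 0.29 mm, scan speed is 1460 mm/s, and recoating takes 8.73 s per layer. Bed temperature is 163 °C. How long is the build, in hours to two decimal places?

Layer count = ceil(99.5 / 0.1) = 995.
Hatch length per layer = 4200 / 0.29 = 14482.8 mm.
Scan time per layer: 14482.8 / 1460 → 9.9197 s.
Time per layer: 9.9197 + 8.73 → 18.6497 s.
995 layers × 18.6497 s/layer = 18556.4515 s, i.e. 5.15 hours.

5.15 hours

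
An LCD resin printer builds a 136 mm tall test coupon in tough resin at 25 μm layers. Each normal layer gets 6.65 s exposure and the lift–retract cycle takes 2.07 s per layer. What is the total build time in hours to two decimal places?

Layers = ⌈136/0.025⌉ = 5440.
Each layer takes: 6.65 + 2.07 → 8.72 s.
Total = 5440 × 8.72 = 47436.8 s = 13.18 hours.

13.18 hours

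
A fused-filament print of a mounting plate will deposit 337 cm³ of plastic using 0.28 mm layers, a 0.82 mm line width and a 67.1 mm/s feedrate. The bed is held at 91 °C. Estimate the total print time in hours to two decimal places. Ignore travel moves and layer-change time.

Line area = 0.28 × 0.82 = 0.2296 mm².
Toolpath length = 337 cm³ / 0.2296 mm² = 337000 / 0.2296 = 1467770 mm.
Print-move time = 1467770 / 67.1 = 21874.4 s.
Converting: 21874.4 s = 6.08 hours.

6.08 hours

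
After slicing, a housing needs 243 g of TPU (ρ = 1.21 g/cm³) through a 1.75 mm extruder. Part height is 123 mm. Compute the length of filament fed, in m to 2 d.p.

Volume = 243 g / 1.21 g·cm⁻³ = 200.8264 cm³ = 200826.4 mm³.
Filament cross-section = π × (1.75/2)² = 2.4053 mm².
Length = 200826.4 / 2.4053 = 83493.29 mm = 83.49 m.

83.49 m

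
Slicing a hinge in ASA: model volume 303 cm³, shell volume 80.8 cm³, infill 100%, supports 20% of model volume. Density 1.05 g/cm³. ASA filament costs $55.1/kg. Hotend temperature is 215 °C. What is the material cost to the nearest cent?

Interior volume: 303 − 80.8 → 222.2 cm³.
Infill volume = 1.00 × 222.2 = 222.2 cm³.
Support = 0.20 × 303, so 60.6 cm³.
Total printed volume = 80.8 + 222.2 + 60.6 = 363.6 cm³.
Mass: 363.6 × 1.05 → 381.78 g.
Cost = 381.78 g / 1000 × $55.1/kg = $21.04.

$21.04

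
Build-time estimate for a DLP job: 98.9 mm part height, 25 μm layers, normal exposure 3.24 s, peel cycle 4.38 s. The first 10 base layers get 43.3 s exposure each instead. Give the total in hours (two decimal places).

8.48 hours

Layers = ⌈98.9/0.025⌉ = 3956.
Burn-in layers = 10 × (43.3 + 4.38), so 476.8 s.
Remaining layers: 3946 × (3.24 + 4.38) → 30068.52 s.
Sum: 476.8 + 30068.52 = 30545.32 s → 8.48 hours.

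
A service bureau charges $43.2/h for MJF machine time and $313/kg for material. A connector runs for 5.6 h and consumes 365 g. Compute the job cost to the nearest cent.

Time charge = 43.2 × 5.6 = $241.92.
Feedstock cost = 313 × 365/1000 = $114.245.
Job cost: 241.92 + 114.245 = 356.165 ≈ $356.17.

$356.17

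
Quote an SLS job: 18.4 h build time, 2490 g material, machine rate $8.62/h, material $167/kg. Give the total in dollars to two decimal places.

Machine-time cost: 8.62 × 18.4 → $158.608.
Feedstock cost = 167 × 2490/1000, so $415.83.
Total = 158.608 + 415.83 = 574.438 ≈ $574.44.

$574.44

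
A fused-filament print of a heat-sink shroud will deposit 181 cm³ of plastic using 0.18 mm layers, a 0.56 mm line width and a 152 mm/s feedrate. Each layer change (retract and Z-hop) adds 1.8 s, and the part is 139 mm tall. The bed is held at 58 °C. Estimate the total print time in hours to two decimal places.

Line area = 0.18 × 0.56, so 0.1008 mm².
Toolpath length = 181 cm³ / 0.1008 mm² = 181000 / 0.1008 = 1795634.9 mm.
Time extruding = 1795634.9 / 152 = 11813.4 s.
Layer count = ceil(139 / 0.18) = 773.
Non-print overhead = 773 × 1.8 = 1391.4 s.
Total = 11813.4 + 1391.4 = 13204.8 s = 3.67 hours.

3.67 hours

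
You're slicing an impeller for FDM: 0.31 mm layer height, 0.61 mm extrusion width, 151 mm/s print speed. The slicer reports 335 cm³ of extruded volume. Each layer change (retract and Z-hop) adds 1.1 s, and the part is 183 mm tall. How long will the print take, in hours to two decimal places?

Bead cross-section = 0.31 × 0.61, so 0.1891 mm².
Total extruded path = 335000/0.1891 = 1771549.4 mm.
Print-move time = 1771549.4 / 151, so 11732.1 s.
Layers = ⌈183/0.31⌉ = 591.
Non-print overhead = 591 × 1.1, so 650.1 s.
Total = 11732.1 + 650.1 = 12382.2 s = 3.44 hours.

3.44 hours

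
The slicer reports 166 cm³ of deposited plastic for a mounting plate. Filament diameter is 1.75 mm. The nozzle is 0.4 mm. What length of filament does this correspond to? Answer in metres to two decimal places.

69.01 m

Cross-section of 1.75 mm filament: π·(1.75/2)² = 2.4053 mm².
L = 166000 mm³ / 2.4053 mm² = 69014.26 mm, i.e. 69.01 m.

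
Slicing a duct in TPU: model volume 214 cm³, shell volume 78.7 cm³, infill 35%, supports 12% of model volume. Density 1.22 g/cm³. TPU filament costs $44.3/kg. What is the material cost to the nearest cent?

$8.20

Volume inside the shell = 214 − 78.7, so 135.3 cm³.
Infill deposited = 0.35 × 135.3, so 47.355 cm³.
Support = 0.12 × 214 = 25.68 cm³.
Total extruded = 78.7 + 47.355 + 25.68 = 151.735 cm³.
Mass: 151.735 × 1.22 → 185.1167 g.
At $44.3/kg: 185.1167/1000 × 44.3 = $8.20.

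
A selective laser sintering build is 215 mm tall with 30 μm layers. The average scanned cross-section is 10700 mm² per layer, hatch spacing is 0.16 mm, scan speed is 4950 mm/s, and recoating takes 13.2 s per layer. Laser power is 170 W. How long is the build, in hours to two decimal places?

Number of layers: 215 / 0.03 → 7167 (rounded up).
Scan path per layer: 10700 / 0.16 → 66875 mm.
Laser time per layer: 66875 / 4950 → 13.5101 s.
Per-layer time: 13.5101 + 13.2 → 26.7101 s.
Build time = 7167 × 26.7101 = 191431.2867 s = 53.18 hours.

53.18 hours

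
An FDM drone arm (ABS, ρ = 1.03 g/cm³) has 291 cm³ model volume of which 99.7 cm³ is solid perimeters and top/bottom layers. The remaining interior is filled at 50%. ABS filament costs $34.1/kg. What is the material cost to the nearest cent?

Interior volume = 291 − 99.7, so 191.3 cm³.
Infill deposited = 0.50 × 191.3, so 95.65 cm³.
Total extruded: 99.7 + 95.65 → 195.35 cm³.
Mass = 195.35 × 1.03, so 201.2105 g.
Cost = 201.2105 g / 1000 × $34.1/kg = $6.86.

$6.86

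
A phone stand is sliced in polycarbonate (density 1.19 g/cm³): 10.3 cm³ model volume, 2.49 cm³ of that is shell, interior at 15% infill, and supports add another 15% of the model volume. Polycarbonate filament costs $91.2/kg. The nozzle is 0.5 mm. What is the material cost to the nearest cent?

Interior volume = 10.3 − 2.49 = 7.81 cm³.
Infill volume = 0.15 × 7.81, so 1.1715 cm³.
Support = 0.15 × 10.3 = 1.545 cm³.
Total printed volume = 2.49 + 1.1715 + 1.545 = 5.2065 cm³.
Mass: 5.2065 × 1.19 → 6.195735 g.
At $91.2/kg: 6.195735/1000 × 91.2 = $0.57.

$0.57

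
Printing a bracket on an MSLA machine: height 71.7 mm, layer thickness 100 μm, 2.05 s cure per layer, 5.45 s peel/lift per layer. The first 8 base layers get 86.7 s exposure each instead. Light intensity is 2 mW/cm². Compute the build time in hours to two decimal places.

1.68 hours

Number of layers: 71.7 / 0.1 → 717 (rounded up).
Burn-in layers: 8 × (86.7 + 5.45) → 737.2 s.
Remaining layers = 709 × (2.05 + 5.45), so 5317.5 s.
Sum: 737.2 + 5317.5 = 6054.7 s → 1.68 hours.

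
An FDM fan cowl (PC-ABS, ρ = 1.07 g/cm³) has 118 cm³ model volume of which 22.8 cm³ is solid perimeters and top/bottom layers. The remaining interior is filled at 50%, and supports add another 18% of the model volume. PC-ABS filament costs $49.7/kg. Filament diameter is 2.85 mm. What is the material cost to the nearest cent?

$4.87

Infill region = 118 − 22.8, so 95.2 cm³.
Infill deposited: 0.50 × 95.2 → 47.6 cm³.
Support = 0.18 × 118, so 21.24 cm³.
Deposited volume: 22.8 + 47.6 + 21.24 → 91.64 cm³.
Mass = 91.64 × 1.07, so 98.0548 g.
Cost = 98.0548 g / 1000 × $49.7/kg = $4.87.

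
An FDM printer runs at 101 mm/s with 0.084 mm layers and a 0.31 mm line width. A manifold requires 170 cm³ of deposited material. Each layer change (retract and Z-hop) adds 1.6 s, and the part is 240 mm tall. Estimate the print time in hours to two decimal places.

19.23 hours

Line area: 0.084 × 0.31 → 0.02604 mm².
Path length: 170000 mm³ / 0.02604 mm² → 6528417.8 mm.
Time extruding = 6528417.8 / 101 = 64637.8 s.
Layers = ⌈240/0.084⌉ = 2858.
Z-hop total = 2858 × 1.6, so 4572.8 s.
Total = 64637.8 + 4572.8 = 69210.6 s = 19.23 hours.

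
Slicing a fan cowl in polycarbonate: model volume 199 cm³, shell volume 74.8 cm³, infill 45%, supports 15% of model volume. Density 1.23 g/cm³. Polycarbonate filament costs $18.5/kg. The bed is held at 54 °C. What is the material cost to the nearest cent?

$3.65

Volume inside the shell = 199 − 74.8, so 124.2 cm³.
Infill deposited = 0.45 × 124.2, so 55.89 cm³.
Support: 0.15 × 199 → 29.85 cm³.
Total printed volume = 74.8 + 55.89 + 29.85, so 160.54 cm³.
Mass = 160.54 × 1.23, so 197.4642 g.
Cost = 197.4642 g / 1000 × $18.5/kg = $3.65.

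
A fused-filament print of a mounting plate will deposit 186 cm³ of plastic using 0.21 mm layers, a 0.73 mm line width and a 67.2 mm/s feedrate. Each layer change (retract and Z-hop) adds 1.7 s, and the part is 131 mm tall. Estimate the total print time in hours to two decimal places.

5.31 hours

Extrusion cross-section = 0.21 × 0.73, so 0.1533 mm².
Total extruded path = 186000/0.1533 = 1213307.2 mm.
Time extruding = 1213307.2 / 67.2 = 18055.2 s.
Layers = ⌈131/0.21⌉ = 624.
Z-hop total = 624 × 1.7 = 1060.8 s.
Altogether 18055.2 + 1060.8 = 19116 s, i.e. 5.31 hours.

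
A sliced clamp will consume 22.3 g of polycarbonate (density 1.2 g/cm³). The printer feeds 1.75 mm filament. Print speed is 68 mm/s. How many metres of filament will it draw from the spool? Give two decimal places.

7.73 m

Volume = 22.3 g / 1.2 g·cm⁻³ = 18.5833 cm³ = 18583.3 mm³.
Cross-section of 1.75 mm filament: π·(1.75/2)² = 2.4053 mm².
L = V/A = 18583.3/2.4053 = 7725.98 mm → 7.73 m.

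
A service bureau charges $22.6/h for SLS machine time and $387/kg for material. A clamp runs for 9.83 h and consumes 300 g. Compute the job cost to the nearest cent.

Time charge = 22.6 × 9.83, so $222.158.
Feedstock cost = 387 × 300/1000, so $116.10.
Total = 222.158 + 116.10 = 338.258 ≈ $338.26.

$338.26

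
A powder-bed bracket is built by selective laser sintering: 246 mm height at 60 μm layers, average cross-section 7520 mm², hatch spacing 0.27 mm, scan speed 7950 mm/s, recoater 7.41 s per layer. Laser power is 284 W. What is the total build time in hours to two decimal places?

12.43 hours

Number of layers: 246 / 0.06 → 4100 (rounded up).
Scan path per layer = 7520 / 0.27 = 27851.9 mm.
Per-layer scan time = 27851.9 / 7950 = 3.5034 s.
Time per layer: 3.5034 + 7.41 → 10.9134 s.
Build time = 4100 × 10.9134 = 44744.94 s = 12.43 hours.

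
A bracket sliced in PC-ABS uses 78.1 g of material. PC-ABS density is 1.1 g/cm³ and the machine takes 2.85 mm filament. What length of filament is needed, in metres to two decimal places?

11.13 m

Volume = 78.1 g / 1.1 g·cm⁻³ = 71 cm³ = 71000 mm³.
A = π r² = π × 1.425² = 6.3794 mm².
L = V/A = 71000/6.3794 = 11129.57 mm → 11.13 m.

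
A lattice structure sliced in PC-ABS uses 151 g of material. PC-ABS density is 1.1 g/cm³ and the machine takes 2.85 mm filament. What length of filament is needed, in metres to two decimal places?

Extruded volume: 151/1.1 = 137.2727 cm³ (137272.7 mm³).
A = π r² = π × 1.425² = 6.3794 mm².
L = V/A = 137272.7/6.3794 = 21518.12 mm → 21.52 m.

21.52 m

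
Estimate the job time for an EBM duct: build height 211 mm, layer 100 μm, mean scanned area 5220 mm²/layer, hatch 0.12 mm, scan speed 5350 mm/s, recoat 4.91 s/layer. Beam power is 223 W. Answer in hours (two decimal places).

Number of layers: 211 / 0.1 → 2110 (rounded up).
Per-layer scan distance = 5220 / 0.12 = 43500 mm.
Per-layer scan time = 43500 / 5350 = 8.1308 s.
Per-layer time: 8.1308 + 4.91 → 13.0408 s.
2110 layers × 13.0408 s/layer = 27516.088 s, i.e. 7.64 hours.

7.64 hours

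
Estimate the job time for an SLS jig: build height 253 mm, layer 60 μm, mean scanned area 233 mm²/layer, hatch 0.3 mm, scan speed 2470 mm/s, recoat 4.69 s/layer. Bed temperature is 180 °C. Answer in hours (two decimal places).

Layer count = ceil(253 / 0.06) = 4217.
Hatch length per layer = 233 / 0.3, so 776.7 mm.
Scan time per layer = 776.7 / 2470 = 0.3145 s.
Time per layer = 0.3145 + 4.69, so 5.0045 s.
Build time = 4217 × 5.0045 = 21103.9765 s = 5.86 hours.

5.86 hours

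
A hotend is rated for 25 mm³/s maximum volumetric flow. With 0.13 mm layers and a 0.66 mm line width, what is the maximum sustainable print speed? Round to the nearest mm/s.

Extrusion cross-section = 0.13 × 0.66 = 0.0858 mm².
v_max = Q/A = 25/0.0858 = 291.38 mm/s → 291 mm/s.

291 mm/s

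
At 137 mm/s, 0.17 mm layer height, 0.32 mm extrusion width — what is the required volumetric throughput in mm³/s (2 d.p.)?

7.45

Extrusion cross-section = 0.17 × 0.32, so 0.0544 mm².
Volumetric flow = 137 × 0.0544 = 7.45 mm³/s.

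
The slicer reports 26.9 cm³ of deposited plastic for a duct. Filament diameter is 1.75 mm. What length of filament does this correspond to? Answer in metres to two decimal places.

11.18 m

Filament cross-section = π × (1.75/2)² = 2.4053 mm².
Length = 26.9 cm³ / 2.4053 mm² = 26900 / 2.4053 = 11183.64 mm = 11.18 m.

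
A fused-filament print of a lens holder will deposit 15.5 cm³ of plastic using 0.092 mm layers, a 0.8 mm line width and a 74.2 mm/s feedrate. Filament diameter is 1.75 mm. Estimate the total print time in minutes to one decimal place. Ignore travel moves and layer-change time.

Extrusion cross-section = 0.092 × 0.8, so 0.0736 mm².
Path length: 15500 mm³ / 0.0736 mm² → 210597.8 mm.
Time extruding = 210597.8 / 74.2, so 2838.2 s.
That's 2838.2 s → 47.3 minutes.

47.3 minutes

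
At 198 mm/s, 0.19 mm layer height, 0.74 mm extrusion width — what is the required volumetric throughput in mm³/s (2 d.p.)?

Extrusion cross-section: 0.19 × 0.74 → 0.1406 mm².
Volumetric flow = 198 × 0.1406 = 27.84 mm³/s.

27.84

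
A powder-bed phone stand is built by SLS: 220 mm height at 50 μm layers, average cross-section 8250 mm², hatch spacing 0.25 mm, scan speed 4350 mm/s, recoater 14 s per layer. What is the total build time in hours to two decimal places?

Layer count = ceil(220 / 0.05) = 4400.
Scan path per layer = 8250 / 0.25 = 33000 mm.
Scan time per layer: 33000 / 4350 → 7.5862 s.
Per-layer time = 7.5862 + 14 = 21.5862 s.
4400 layers × 21.5862 s/layer = 94979.28 s, i.e. 26.38 hours.

26.38 hours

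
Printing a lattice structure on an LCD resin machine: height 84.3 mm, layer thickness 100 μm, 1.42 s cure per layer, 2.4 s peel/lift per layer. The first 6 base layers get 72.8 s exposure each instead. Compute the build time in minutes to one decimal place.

60.8 minutes

Layers = ⌈84.3/0.1⌉ = 843.
Bottom layers: 6 × (72.8 + 2.4) → 451.2 s.
Normal layers = 837 × (1.42 + 2.4), so 3197.34 s.
Total = 451.2 + 3197.34 = 3648.54 s = 60.8 minutes.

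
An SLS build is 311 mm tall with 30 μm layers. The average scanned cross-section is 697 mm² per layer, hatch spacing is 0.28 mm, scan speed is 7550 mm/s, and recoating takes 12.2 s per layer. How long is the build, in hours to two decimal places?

Number of layers: 311 / 0.03 → 10367 (rounded up).
Hatch length per layer = 697 / 0.28 = 2489.3 mm.
Per-layer scan time: 2489.3 / 7550 → 0.3297 s.
Time per layer = 0.3297 + 12.2, so 12.5297 s.
10367 layers × 12.5297 s/layer = 129895.3999 s, i.e. 36.08 hours.

36.08 hours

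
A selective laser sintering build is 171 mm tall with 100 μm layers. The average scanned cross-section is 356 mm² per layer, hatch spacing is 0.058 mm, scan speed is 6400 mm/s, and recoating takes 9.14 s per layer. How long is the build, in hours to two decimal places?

4.80 hours

Layer count = ceil(171 / 0.1) = 1710.
Scan path per layer = 356 / 0.058 = 6137.9 mm.
Scan time per layer = 6137.9 / 6400, so 0.959 s.
Time per layer: 0.959 + 9.14 → 10.099 s.
1710 layers × 10.099 s/layer = 17269.29 s, i.e. 4.80 hours.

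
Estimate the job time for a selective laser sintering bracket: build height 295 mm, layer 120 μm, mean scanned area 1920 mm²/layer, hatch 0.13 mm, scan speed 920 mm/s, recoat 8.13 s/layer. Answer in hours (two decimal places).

Layer count = ceil(295 / 0.12) = 2459.
Per-layer scan distance = 1920 / 0.13, so 14769.2 mm.
Scan time per layer = 14769.2 / 920 = 16.0535 s.
Per-layer time: 16.0535 + 8.13 → 24.1835 s.
Build time = 2459 × 24.1835 = 59467.2265 s = 16.52 hours.

16.52 hours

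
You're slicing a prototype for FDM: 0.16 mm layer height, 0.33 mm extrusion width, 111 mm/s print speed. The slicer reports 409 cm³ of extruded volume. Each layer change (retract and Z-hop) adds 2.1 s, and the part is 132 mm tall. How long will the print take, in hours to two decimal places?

Line area = 0.16 × 0.33 = 0.0528 mm².
Toolpath length = 409 cm³ / 0.0528 mm² = 409000 / 0.0528 = 7746212.1 mm.
Extrusion time = 7746212.1 / 111 = 69785.7 s.
Layers = ⌈132/0.16⌉ = 825.
Z-hop total = 825 × 2.1, so 1732.5 s.
Altogether 69785.7 + 1732.5 = 71518.2 s, i.e. 19.87 hours.

19.87 hours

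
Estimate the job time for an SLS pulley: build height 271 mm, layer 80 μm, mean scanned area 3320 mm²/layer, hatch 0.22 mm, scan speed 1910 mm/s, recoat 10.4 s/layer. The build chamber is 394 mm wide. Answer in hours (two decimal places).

17.22 hours

Layers = ⌈271/0.08⌉ = 3388.
Hatch length per layer: 3320 / 0.22 → 15090.9 mm.
Per-layer scan time: 15090.9 / 1910 → 7.901 s.
Time per layer = 7.901 + 10.4 = 18.301 s.
3388 layers × 18.301 s/layer = 62003.788 s, i.e. 17.22 hours.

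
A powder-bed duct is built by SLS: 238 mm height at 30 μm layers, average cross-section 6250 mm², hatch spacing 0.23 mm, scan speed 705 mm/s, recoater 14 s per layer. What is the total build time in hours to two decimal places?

Layers = ⌈238/0.03⌉ = 7934.
Scan path per layer: 6250 / 0.23 → 27173.9 mm.
Scan time per layer = 27173.9 / 705, so 38.5445 s.
Time per layer = 38.5445 + 14 = 52.5445 s.
Build time = 7934 × 52.5445 = 416888.063 s = 115.80 hours.

115.80 hours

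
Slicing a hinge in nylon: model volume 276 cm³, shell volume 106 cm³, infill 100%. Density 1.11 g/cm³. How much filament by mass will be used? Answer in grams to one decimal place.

Volume inside the shell: 276 − 106 → 170 cm³.
Infill volume = 1.00 × 170, so 170 cm³.
Total printed volume = 106 + 170, so 276 cm³.
Mass = 276 × 1.11, so 306.36 g.

306.4 g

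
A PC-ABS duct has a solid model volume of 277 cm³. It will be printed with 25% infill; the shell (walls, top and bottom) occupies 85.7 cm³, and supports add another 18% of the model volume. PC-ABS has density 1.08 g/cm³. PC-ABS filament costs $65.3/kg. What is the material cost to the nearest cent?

Interior volume = 277 − 85.7, so 191.3 cm³.
Infill deposited: 0.25 × 191.3 → 47.825 cm³.
Support = 0.18 × 277, so 49.86 cm³.
Deposited volume: 85.7 + 47.825 + 49.86 → 183.385 cm³.
Mass: 183.385 × 1.08 → 198.0558 g.
Cost = 198.0558 g / 1000 × $65.3/kg = $12.93.

$12.93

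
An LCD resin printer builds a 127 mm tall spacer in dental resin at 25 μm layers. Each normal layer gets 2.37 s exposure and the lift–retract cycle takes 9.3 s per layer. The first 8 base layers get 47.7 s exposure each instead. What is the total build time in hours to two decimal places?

Layers = ⌈127/0.025⌉ = 5080.
Bottom layers = 8 × (47.7 + 9.3) = 456 s.
Regular layers: 5072 × (2.37 + 9.3) → 59190.24 s.
Sum: 456 + 59190.24 = 59646.24 s → 16.57 hours.

16.57 hours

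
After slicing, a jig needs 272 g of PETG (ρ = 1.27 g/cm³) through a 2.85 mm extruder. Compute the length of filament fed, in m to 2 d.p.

Extruded volume: 272/1.27 = 214.1732 cm³ (214173.2 mm³).
Filament cross-section = π × (2.85/2)² = 6.3794 mm².
Length = 214173.2 / 6.3794 = 33572.62 mm = 33.57 m.

33.57 m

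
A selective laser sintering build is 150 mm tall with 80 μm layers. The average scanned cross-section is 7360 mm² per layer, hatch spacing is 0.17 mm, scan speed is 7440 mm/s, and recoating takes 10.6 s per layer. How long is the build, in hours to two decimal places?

Layers = ⌈150/0.08⌉ = 1875.
Per-layer scan distance = 7360 / 0.17, so 43294.1 mm.
Laser time per layer: 43294.1 / 7440 → 5.8191 s.
Layer cycle = 5.8191 + 10.6 = 16.4191 s.
1875 layers × 16.4191 s/layer = 30785.8125 s, i.e. 8.55 hours.

8.55 hours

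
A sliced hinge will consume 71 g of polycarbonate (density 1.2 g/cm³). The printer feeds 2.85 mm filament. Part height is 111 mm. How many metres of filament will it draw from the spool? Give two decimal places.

9.27 m

Extruded volume: 71/1.2 = 59.1667 cm³ (59166.7 mm³).
A = π r² = π × 1.425² = 6.3794 mm².
L = V/A = 59166.7/6.3794 = 9274.65 mm → 9.27 m.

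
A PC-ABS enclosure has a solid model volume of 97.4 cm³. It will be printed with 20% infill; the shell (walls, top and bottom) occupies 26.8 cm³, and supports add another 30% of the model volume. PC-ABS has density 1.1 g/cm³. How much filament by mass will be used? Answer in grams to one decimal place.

77.2 g

Volume inside the shell = 97.4 − 26.8, so 70.6 cm³.
Infill deposited: 0.20 × 70.6 → 14.12 cm³.
Support = 0.30 × 97.4, so 29.22 cm³.
Deposited volume: 26.8 + 14.12 + 29.22 → 70.14 cm³.
Mass = 70.14 × 1.1, so 77.154 g.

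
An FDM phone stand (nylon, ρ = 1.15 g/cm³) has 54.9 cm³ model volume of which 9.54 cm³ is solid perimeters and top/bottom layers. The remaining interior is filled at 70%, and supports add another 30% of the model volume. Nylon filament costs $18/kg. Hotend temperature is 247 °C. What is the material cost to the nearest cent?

$1.20

Volume inside the shell = 54.9 − 9.54 = 45.36 cm³.
Infill volume: 0.70 × 45.36 → 31.752 cm³.
Support = 0.30 × 54.9, so 16.47 cm³.
Total extruded = 9.54 + 31.752 + 16.47 = 57.762 cm³.
Mass: 57.762 × 1.15 → 66.4263 g.
At $18/kg: 66.4263/1000 × 18 = $1.20.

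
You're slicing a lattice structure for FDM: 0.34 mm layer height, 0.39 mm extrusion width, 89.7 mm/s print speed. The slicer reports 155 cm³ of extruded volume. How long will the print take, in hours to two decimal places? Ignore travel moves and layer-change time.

Extrusion cross-section = 0.34 × 0.39, so 0.1326 mm².
Toolpath length = 155 cm³ / 0.1326 mm² = 155000 / 0.1326 = 1168929.1 mm.
Extrusion time = 1168929.1 / 89.7 = 13031.5 s.
Converting: 13031.5 s = 3.62 hours.

3.62 hours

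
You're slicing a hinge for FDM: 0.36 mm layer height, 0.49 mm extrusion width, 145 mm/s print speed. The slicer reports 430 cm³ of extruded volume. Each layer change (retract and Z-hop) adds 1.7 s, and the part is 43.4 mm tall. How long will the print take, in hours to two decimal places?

4.73 hours

Extrusion cross-section: 0.36 × 0.49 → 0.1764 mm².
Total extruded path = 430000/0.1764 = 2437641.7 mm.
Time extruding = 2437641.7 / 145 = 16811.3 s.
Layers = ⌈43.4/0.36⌉ = 121.
Layer-change overhead = 121 × 1.7, so 205.7 s.
Total = 16811.3 + 205.7 = 17017 s = 4.73 hours.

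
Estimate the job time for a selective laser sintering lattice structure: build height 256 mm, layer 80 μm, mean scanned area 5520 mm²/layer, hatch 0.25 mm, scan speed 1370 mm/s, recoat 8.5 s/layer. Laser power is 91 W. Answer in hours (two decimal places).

21.88 hours

Layer count = ceil(256 / 0.08) = 3200.
Per-layer scan distance = 5520 / 0.25, so 22080 mm.
Laser time per layer: 22080 / 1370 → 16.1168 s.
Per-layer time = 16.1168 + 8.5, so 24.6168 s.
Total: 3200 × 24.6168 s = 78773.76 s → 21.88 hours.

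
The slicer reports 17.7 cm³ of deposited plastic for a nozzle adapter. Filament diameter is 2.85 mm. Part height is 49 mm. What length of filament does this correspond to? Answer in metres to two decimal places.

2.77 m

A = π r² = π × 1.425² = 6.3794 mm².
L = 17700 mm³ / 6.3794 mm² = 2774.56 mm, i.e. 2.77 m.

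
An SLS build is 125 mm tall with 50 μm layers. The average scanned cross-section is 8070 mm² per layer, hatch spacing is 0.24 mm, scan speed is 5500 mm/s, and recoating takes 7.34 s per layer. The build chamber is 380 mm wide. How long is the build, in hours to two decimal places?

Number of layers: 125 / 0.05 → 2500 (rounded up).
Scan path per layer = 8070 / 0.24, so 33625 mm.
Laser time per layer = 33625 / 5500, so 6.1136 s.
Time per layer: 6.1136 + 7.34 → 13.4536 s.
2500 layers × 13.4536 s/layer = 33634 s, i.e. 9.34 hours.

9.34 hours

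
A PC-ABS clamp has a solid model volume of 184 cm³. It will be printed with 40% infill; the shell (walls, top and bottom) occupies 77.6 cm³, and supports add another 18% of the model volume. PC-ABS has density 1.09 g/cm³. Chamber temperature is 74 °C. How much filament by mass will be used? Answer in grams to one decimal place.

167.1 g

Volume inside the shell = 184 − 77.6, so 106.4 cm³.
Infill volume = 0.40 × 106.4 = 42.56 cm³.
Support = 0.18 × 184, so 33.12 cm³.
Total printed volume = 77.6 + 42.56 + 33.12, so 153.28 cm³.
Mass = 153.28 × 1.09 = 167.0752 g.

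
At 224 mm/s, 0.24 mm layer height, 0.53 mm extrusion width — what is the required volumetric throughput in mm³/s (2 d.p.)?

Extrusion cross-section: 0.24 × 0.53 → 0.1272 mm².
Q = v·A = 224 × 0.1272 = 28.49 mm³/s.

28.49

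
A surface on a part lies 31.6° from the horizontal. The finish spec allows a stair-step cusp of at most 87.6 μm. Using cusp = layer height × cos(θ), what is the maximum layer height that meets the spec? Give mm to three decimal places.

0.103 mm

cos(31.6°) = 0.8517; t_max = 0.0876/0.8517 = 0.103 mm.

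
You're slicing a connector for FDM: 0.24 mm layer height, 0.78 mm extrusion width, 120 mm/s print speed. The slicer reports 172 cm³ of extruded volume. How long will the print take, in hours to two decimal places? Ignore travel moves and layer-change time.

Line area = 0.24 × 0.78, so 0.1872 mm².
Path length: 172000 mm³ / 0.1872 mm² → 918803.4 mm.
Print-move time = 918803.4 / 120, so 7656.7 s.
Converting: 7656.7 s = 2.13 hours.

2.13 hours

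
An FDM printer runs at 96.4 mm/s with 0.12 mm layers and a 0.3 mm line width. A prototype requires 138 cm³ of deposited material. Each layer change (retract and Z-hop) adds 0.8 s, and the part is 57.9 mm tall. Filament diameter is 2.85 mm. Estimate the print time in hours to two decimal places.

Extrusion cross-section = 0.12 × 0.3, so 0.036 mm².
Path length: 138000 mm³ / 0.036 mm² → 3833333.3 mm.
Extrusion time = 3833333.3 / 96.4, so 39764.9 s.
Layers = ⌈57.9/0.12⌉ = 483.
Non-print overhead: 483 × 0.8 → 386.4 s.
Total = 39764.9 + 386.4 = 40151.3 s = 11.15 hours.

11.15 hours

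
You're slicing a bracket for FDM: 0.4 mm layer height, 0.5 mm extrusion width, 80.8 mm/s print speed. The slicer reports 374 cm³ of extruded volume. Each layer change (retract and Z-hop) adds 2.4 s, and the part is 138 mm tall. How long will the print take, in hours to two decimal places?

6.66 hours

Extrusion cross-section = 0.4 × 0.5 = 0.2 mm².
Toolpath length = 374 cm³ / 0.2 mm² = 374000 / 0.2 = 1870000 mm.
Print-move time = 1870000 / 80.8, so 23143.6 s.
Number of layers: 138 / 0.4 → 345 (rounded up).
Z-hop total = 345 × 2.4 = 828 s.
Total = 23143.6 + 828 = 23971.6 s = 6.66 hours.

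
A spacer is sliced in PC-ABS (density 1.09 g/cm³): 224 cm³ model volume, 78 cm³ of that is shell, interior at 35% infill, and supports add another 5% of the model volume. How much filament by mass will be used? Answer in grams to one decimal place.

152.9 g

Infill region: 224 − 78 → 146 cm³.
Deposited infill = 0.35 × 146 = 51.1 cm³.
Support: 0.05 × 224 → 11.2 cm³.
Total printed volume = 78 + 51.1 + 11.2 = 140.3 cm³.
Mass = 140.3 × 1.09 = 152.927 g.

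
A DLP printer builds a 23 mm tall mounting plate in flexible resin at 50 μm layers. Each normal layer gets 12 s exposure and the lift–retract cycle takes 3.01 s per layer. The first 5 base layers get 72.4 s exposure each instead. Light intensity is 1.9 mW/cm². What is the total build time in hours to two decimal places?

2.00 hours

Number of layers: 23 / 0.05 → 460 (rounded up).
Burn-in layers = 5 × (72.4 + 3.01), so 377.05 s.
Remaining layers = 455 × (12 + 3.01) = 6829.55 s.
Sum: 377.05 + 6829.55 = 7206.6 s → 2.00 hours.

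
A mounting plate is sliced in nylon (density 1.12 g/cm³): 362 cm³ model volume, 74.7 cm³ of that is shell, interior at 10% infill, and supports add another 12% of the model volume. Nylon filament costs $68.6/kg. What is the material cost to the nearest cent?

$11.28

Volume inside the shell = 362 − 74.7, so 287.3 cm³.
Infill deposited: 0.10 × 287.3 → 28.73 cm³.
Support = 0.12 × 362, so 43.44 cm³.
Deposited volume = 74.7 + 28.73 + 43.44, so 146.87 cm³.
Mass = 146.87 × 1.12, so 164.4944 g.
At $68.6/kg: 164.4944/1000 × 68.6 = $11.28.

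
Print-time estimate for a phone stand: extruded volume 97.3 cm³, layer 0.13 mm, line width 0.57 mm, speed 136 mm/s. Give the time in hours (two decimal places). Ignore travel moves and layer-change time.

2.68 hours

Extrusion cross-section: 0.13 × 0.57 → 0.0741 mm².
Toolpath length = 97.3 cm³ / 0.0741 mm² = 97300 / 0.0741 = 1313090.4 mm.
Time extruding = 1313090.4 / 136 = 9655.1 s.
In the requested units: 9655.1 s = 2.68 hours.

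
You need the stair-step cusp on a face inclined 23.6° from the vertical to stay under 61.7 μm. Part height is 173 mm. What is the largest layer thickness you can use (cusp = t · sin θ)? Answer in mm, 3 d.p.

sin(23.6°) = 0.4003; t_max = 0.0617/0.4003 = 0.154 mm.

0.154 mm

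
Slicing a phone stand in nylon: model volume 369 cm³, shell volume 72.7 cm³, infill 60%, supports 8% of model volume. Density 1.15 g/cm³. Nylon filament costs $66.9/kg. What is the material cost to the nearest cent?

Volume inside the shell = 369 − 72.7 = 296.3 cm³.
Infill volume = 0.60 × 296.3, so 177.78 cm³.
Support: 0.08 × 369 → 29.52 cm³.
Deposited volume = 72.7 + 177.78 + 29.52 = 280 cm³.
Mass = 280 × 1.15 = 322 g.
At $66.9/kg: 322/1000 × 66.9 = $21.54.

$21.54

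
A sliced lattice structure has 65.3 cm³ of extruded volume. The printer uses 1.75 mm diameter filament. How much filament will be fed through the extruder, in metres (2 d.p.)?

A = π r² = π × 0.875² = 2.4053 mm².
Length = 65.3 cm³ / 2.4053 mm² = 65300 / 2.4053 = 27148.38 mm = 27.15 m.

27.15 m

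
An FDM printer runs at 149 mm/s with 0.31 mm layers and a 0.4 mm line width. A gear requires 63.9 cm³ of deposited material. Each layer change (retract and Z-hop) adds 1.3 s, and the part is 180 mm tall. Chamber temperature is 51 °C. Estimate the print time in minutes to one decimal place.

Bead cross-section: 0.31 × 0.4 → 0.124 mm².
Toolpath length = 63.9 cm³ / 0.124 mm² = 63900 / 0.124 = 515322.6 mm.
Print-move time: 515322.6 / 149 → 3458.5 s.
Number of layers: 180 / 0.31 → 581 (rounded up).
Layer-change overhead = 581 × 1.3 = 755.3 s.
Altogether 3458.5 + 755.3 = 4213.8 s, i.e. 70.2 minutes.

70.2 minutes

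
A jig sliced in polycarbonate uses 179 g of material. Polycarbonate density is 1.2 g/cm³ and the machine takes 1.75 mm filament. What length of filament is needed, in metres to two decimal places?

62.02 m

Extruded volume: 179/1.2 = 149.1667 cm³ (149166.7 mm³).
Cross-section of 1.75 mm filament: π·(1.75/2)² = 2.4053 mm².
Length = 149166.7 / 2.4053 = 62015.84 mm = 62.02 m.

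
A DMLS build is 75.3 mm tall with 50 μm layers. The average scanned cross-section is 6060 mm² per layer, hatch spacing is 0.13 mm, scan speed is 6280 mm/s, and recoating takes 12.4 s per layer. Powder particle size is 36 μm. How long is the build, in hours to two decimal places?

8.29 hours

Number of layers: 75.3 / 0.05 → 1506 (rounded up).
Hatch length per layer: 6060 / 0.13 → 46615.4 mm.
Laser time per layer = 46615.4 / 6280 = 7.4228 s.
Per-layer time = 7.4228 + 12.4, so 19.8228 s.
Total: 1506 × 19.8228 s = 29853.1368 s → 8.29 hours.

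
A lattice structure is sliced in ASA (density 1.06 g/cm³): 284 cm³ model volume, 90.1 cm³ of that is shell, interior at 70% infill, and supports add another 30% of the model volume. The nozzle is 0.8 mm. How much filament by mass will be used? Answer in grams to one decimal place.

Interior volume = 284 − 90.1 = 193.9 cm³.
Deposited infill: 0.70 × 193.9 → 135.73 cm³.
Support: 0.30 × 284 → 85.2 cm³.
Total extruded = 90.1 + 135.73 + 85.2, so 311.03 cm³.
Mass: 311.03 × 1.06 → 329.6918 g.

329.7 g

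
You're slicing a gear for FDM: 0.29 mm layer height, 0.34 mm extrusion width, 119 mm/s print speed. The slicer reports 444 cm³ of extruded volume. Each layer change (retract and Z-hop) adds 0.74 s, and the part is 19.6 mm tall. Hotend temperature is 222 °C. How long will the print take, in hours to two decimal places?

Line area: 0.29 × 0.34 → 0.0986 mm².
Toolpath length = 444 cm³ / 0.0986 mm² = 444000 / 0.0986 = 4503042.6 mm.
Time extruding = 4503042.6 / 119 = 37840.7 s.
Number of layers: 19.6 / 0.29 → 68 (rounded up).
Z-hop total = 68 × 0.74, so 50.32 s.
Total = 37840.7 + 50.32 = 37891.02 s = 10.53 hours.

10.53 hours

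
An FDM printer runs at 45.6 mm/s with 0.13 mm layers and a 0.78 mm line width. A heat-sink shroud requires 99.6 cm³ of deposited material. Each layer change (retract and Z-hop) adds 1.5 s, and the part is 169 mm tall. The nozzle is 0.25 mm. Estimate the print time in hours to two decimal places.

6.53 hours

Bead cross-section = 0.13 × 0.78 = 0.1014 mm².
Toolpath length = 99.6 cm³ / 0.1014 mm² = 99600 / 0.1014 = 982248.5 mm.
Extrusion time = 982248.5 / 45.6 = 21540.5 s.
Layer count = ceil(169 / 0.13) = 1300.
Layer-change overhead: 1300 × 1.5 → 1950 s.
Altogether 21540.5 + 1950 = 23490.5 s, i.e. 6.53 hours.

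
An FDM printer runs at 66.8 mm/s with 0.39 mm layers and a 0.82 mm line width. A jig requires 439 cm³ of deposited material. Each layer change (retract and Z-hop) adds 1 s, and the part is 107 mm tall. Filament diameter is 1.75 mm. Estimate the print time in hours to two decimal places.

5.78 hours

Line area: 0.39 × 0.82 → 0.3198 mm².
Path length: 439000 mm³ / 0.3198 mm² → 1372733 mm.
Print-move time = 1372733 / 66.8 = 20549.9 s.
Layers = ⌈107/0.39⌉ = 275.
Z-hop total: 275 × 1 → 275 s.
Total = 20549.9 + 275 = 20824.9 s = 5.78 hours.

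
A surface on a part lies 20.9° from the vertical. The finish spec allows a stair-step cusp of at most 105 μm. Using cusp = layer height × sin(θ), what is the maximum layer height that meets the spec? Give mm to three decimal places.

Layer height = cusp / sin(20.9°) = 0.105 / 0.3567 = 0.294 mm.

0.294 mm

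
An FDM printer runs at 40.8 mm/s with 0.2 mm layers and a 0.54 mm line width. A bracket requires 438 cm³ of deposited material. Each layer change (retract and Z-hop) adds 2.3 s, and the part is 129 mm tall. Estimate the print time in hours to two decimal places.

Extrusion cross-section = 0.2 × 0.54, so 0.108 mm².
Total extruded path = 438000/0.108 = 4055555.6 mm.
Time extruding: 4055555.6 / 40.8 → 99400.9 s.
Number of layers: 129 / 0.2 → 645 (rounded up).
Z-hop total: 645 × 2.3 → 1483.5 s.
Total = 99400.9 + 1483.5 = 100884.4 s = 28.02 hours.

28.02 hours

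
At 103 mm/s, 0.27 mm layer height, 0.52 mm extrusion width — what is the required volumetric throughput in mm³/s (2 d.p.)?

14.46

Bead cross-section = 0.27 × 0.52, so 0.1404 mm².
Volumetric flow = 103 × 0.1404 = 14.46 mm³/s.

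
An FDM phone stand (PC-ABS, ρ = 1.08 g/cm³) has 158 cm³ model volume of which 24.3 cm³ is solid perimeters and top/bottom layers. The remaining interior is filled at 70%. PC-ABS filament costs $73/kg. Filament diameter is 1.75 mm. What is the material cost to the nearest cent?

Interior volume: 158 − 24.3 → 133.7 cm³.
Deposited infill = 0.70 × 133.7 = 93.59 cm³.
Deposited volume = 24.3 + 93.59, so 117.89 cm³.
Mass: 117.89 × 1.08 → 127.3212 g.
Cost = 127.3212 g / 1000 × $73/kg = $9.29.

$9.29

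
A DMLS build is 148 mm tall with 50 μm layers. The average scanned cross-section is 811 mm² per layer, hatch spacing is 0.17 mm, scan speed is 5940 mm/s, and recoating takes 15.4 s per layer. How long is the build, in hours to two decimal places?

Layers = ⌈148/0.05⌉ = 2960.
Per-layer scan distance: 811 / 0.17 → 4770.6 mm.
Laser time per layer: 4770.6 / 5940 → 0.8031 s.
Time per layer = 0.8031 + 15.4 = 16.2031 s.
2960 layers × 16.2031 s/layer = 47961.176 s, i.e. 13.32 hours.

13.32 hours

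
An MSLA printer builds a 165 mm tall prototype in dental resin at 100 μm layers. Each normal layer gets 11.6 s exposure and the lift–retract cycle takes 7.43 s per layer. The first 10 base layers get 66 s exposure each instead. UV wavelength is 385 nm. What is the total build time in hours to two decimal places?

8.87 hours

Layers = ⌈165/0.1⌉ = 1650.
Burn-in layers = 10 × (66 + 7.43) = 734.3 s.
Remaining layers: 1640 × (11.6 + 7.43) → 31209.2 s.
Total = 734.3 + 31209.2 = 31943.5 s = 8.87 hours.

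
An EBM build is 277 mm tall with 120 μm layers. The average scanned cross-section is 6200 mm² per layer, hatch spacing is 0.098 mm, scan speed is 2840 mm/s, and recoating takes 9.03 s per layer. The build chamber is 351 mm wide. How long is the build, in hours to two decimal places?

Layers = ⌈277/0.12⌉ = 2309.
Per-layer scan distance = 6200 / 0.098, so 63265.3 mm.
Scan time per layer = 63265.3 / 2840, so 22.2765 s.
Time per layer = 22.2765 + 9.03, so 31.3065 s.
Total: 2309 × 31.3065 s = 72286.7085 s → 20.08 hours.

20.08 hours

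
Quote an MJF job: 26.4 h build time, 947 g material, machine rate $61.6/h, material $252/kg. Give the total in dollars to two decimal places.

$1864.88

Time charge: 61.6 × 26.4 → $1626.24.
Feedstock cost = 252 × 947/1000 = $238.644.
Job cost: 1626.24 + 238.644 = 1864.884 ≈ $1864.88.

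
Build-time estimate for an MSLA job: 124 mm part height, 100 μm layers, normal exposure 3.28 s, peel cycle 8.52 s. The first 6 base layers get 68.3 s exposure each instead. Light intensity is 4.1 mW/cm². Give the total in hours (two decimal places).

4.17 hours

Layer count = ceil(124 / 0.1) = 1240.
Bottom layers = 6 × (68.3 + 8.52), so 460.92 s.
Regular layers: 1234 × (3.28 + 8.52) → 14561.2 s.
Sum: 460.92 + 14561.2 = 15022.12 s → 4.17 hours.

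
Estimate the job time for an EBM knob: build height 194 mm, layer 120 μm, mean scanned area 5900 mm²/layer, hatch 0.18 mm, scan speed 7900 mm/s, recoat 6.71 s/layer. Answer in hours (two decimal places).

Layer count = ceil(194 / 0.12) = 1617.
Hatch length per layer = 5900 / 0.18, so 32777.8 mm.
Beam time per layer: 32777.8 / 7900 → 4.1491 s.
Layer cycle: 4.1491 + 6.71 → 10.8591 s.
Build time = 1617 × 10.8591 = 17559.1647 s = 4.88 hours.

4.88 hours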